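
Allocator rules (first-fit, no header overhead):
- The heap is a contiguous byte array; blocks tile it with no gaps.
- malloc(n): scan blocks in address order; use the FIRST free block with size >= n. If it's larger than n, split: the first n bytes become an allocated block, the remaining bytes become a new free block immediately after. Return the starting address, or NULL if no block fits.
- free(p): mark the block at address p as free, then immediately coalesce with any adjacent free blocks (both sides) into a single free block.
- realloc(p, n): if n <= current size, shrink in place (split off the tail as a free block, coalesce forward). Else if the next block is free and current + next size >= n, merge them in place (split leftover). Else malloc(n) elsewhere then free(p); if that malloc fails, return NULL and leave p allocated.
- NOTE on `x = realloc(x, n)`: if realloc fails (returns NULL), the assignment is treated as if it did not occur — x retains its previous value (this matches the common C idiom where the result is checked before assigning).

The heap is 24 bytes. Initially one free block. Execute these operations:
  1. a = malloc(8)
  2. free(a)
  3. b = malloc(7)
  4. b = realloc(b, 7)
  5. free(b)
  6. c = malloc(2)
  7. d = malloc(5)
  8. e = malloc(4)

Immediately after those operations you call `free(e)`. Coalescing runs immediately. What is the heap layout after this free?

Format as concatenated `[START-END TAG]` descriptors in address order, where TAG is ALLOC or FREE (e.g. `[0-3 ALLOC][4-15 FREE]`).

Answer: [0-1 ALLOC][2-6 ALLOC][7-23 FREE]

Derivation:
Op 1: a = malloc(8) -> a = 0; heap: [0-7 ALLOC][8-23 FREE]
Op 2: free(a) -> (freed a); heap: [0-23 FREE]
Op 3: b = malloc(7) -> b = 0; heap: [0-6 ALLOC][7-23 FREE]
Op 4: b = realloc(b, 7) -> b = 0; heap: [0-6 ALLOC][7-23 FREE]
Op 5: free(b) -> (freed b); heap: [0-23 FREE]
Op 6: c = malloc(2) -> c = 0; heap: [0-1 ALLOC][2-23 FREE]
Op 7: d = malloc(5) -> d = 2; heap: [0-1 ALLOC][2-6 ALLOC][7-23 FREE]
Op 8: e = malloc(4) -> e = 7; heap: [0-1 ALLOC][2-6 ALLOC][7-10 ALLOC][11-23 FREE]
free(e): e = 7 -> block [7-10 ALLOC]; mark free, coalesce with adjacent free neighbors -> [0-1 ALLOC][2-6 ALLOC][7-23 FREE]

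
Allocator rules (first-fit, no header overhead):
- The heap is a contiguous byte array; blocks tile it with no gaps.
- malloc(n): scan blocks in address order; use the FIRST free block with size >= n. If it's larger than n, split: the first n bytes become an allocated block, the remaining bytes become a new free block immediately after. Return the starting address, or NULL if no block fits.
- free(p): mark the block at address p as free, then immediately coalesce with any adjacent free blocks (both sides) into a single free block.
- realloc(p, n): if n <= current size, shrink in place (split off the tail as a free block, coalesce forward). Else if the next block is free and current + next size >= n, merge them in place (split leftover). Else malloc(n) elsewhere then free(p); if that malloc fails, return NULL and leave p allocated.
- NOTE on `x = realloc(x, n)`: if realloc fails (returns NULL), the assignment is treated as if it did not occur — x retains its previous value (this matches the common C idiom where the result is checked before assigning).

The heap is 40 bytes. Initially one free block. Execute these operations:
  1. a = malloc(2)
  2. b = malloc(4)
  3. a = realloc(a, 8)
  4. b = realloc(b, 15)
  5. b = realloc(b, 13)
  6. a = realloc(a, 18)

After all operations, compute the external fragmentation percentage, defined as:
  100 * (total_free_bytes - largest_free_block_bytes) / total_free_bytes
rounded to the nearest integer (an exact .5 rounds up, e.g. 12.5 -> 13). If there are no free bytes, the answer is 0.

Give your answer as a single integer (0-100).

Op 1: a = malloc(2) -> a = 0; heap: [0-1 ALLOC][2-39 FREE]
Op 2: b = malloc(4) -> b = 2; heap: [0-1 ALLOC][2-5 ALLOC][6-39 FREE]
Op 3: a = realloc(a, 8) -> a = 6; heap: [0-1 FREE][2-5 ALLOC][6-13 ALLOC][14-39 FREE]
Op 4: b = realloc(b, 15) -> b = 14; heap: [0-5 FREE][6-13 ALLOC][14-28 ALLOC][29-39 FREE]
Op 5: b = realloc(b, 13) -> b = 14; heap: [0-5 FREE][6-13 ALLOC][14-26 ALLOC][27-39 FREE]
Op 6: a = realloc(a, 18) -> NULL (a unchanged); heap: [0-5 FREE][6-13 ALLOC][14-26 ALLOC][27-39 FREE]
Free blocks: [6 13] total_free=19 largest=13 -> 100*(19-13)/19 = 600/19 ≈ 31.579 -> rounds to 32

Answer: 32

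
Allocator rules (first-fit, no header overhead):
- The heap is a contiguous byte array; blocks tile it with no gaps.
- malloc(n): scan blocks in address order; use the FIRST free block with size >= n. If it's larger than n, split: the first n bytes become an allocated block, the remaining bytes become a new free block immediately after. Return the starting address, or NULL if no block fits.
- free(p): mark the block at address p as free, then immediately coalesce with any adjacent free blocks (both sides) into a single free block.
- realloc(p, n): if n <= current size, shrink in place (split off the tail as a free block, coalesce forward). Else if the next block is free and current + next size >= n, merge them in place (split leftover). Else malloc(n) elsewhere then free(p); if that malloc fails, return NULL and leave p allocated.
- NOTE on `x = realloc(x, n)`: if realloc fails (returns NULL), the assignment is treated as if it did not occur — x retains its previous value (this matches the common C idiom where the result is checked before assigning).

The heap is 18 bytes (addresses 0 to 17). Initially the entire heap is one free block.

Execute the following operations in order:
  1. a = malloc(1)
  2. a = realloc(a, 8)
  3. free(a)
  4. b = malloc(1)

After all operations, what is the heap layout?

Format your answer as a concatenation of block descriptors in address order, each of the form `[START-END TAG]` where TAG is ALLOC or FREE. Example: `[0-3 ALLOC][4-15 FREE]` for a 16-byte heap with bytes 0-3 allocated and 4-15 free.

Op 1: a = malloc(1) -> a = 0; heap: [0-0 ALLOC][1-17 FREE]
Op 2: a = realloc(a, 8) -> a = 0; heap: [0-7 ALLOC][8-17 FREE]
Op 3: free(a) -> (freed a); heap: [0-17 FREE]
Op 4: b = malloc(1) -> b = 0; heap: [0-0 ALLOC][1-17 FREE]

Answer: [0-0 ALLOC][1-17 FREE]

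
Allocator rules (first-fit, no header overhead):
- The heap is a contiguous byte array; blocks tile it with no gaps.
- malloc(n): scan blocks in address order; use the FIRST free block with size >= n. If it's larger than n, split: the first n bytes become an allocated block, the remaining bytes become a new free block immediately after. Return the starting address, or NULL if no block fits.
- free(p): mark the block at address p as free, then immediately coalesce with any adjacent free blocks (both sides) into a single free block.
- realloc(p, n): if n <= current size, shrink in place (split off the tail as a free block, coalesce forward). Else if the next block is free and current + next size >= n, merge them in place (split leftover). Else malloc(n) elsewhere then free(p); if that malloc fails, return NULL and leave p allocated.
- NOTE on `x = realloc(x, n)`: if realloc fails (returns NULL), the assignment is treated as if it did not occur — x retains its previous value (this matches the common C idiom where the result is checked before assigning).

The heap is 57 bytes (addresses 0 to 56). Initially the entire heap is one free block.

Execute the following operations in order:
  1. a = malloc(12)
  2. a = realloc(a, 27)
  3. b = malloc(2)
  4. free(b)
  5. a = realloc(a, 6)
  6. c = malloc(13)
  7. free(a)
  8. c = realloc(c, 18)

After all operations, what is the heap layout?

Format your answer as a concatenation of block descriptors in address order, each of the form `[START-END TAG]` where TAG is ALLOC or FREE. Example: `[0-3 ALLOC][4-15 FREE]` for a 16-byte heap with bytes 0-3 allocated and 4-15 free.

Op 1: a = malloc(12) -> a = 0; heap: [0-11 ALLOC][12-56 FREE]
Op 2: a = realloc(a, 27) -> a = 0; heap: [0-26 ALLOC][27-56 FREE]
Op 3: b = malloc(2) -> b = 27; heap: [0-26 ALLOC][27-28 ALLOC][29-56 FREE]
Op 4: free(b) -> (freed b); heap: [0-26 ALLOC][27-56 FREE]
Op 5: a = realloc(a, 6) -> a = 0; heap: [0-5 ALLOC][6-56 FREE]
Op 6: c = malloc(13) -> c = 6; heap: [0-5 ALLOC][6-18 ALLOC][19-56 FREE]
Op 7: free(a) -> (freed a); heap: [0-5 FREE][6-18 ALLOC][19-56 FREE]
Op 8: c = realloc(c, 18) -> c = 6; heap: [0-5 FREE][6-23 ALLOC][24-56 FREE]

Answer: [0-5 FREE][6-23 ALLOC][24-56 FREE]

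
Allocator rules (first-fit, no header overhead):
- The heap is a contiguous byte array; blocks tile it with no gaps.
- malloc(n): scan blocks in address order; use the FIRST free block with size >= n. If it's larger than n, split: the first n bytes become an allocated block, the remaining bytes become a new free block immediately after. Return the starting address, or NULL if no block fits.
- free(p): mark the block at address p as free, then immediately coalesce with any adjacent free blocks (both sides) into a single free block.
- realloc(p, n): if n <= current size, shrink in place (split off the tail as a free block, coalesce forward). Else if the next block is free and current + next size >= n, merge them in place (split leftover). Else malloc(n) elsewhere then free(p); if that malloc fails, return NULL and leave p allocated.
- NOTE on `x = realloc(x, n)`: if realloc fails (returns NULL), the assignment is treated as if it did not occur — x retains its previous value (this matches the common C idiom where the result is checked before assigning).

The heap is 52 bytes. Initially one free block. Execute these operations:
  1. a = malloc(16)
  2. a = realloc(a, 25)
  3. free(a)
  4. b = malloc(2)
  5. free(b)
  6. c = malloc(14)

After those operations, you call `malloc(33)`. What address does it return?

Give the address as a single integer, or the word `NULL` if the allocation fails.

Op 1: a = malloc(16) -> a = 0; heap: [0-15 ALLOC][16-51 FREE]
Op 2: a = realloc(a, 25) -> a = 0; heap: [0-24 ALLOC][25-51 FREE]
Op 3: free(a) -> (freed a); heap: [0-51 FREE]
Op 4: b = malloc(2) -> b = 0; heap: [0-1 ALLOC][2-51 FREE]
Op 5: free(b) -> (freed b); heap: [0-51 FREE]
Op 6: c = malloc(14) -> c = 0; heap: [0-13 ALLOC][14-51 FREE]
malloc(33): first-fit scan over [0-13 ALLOC][14-51 FREE] -> 14

Answer: 14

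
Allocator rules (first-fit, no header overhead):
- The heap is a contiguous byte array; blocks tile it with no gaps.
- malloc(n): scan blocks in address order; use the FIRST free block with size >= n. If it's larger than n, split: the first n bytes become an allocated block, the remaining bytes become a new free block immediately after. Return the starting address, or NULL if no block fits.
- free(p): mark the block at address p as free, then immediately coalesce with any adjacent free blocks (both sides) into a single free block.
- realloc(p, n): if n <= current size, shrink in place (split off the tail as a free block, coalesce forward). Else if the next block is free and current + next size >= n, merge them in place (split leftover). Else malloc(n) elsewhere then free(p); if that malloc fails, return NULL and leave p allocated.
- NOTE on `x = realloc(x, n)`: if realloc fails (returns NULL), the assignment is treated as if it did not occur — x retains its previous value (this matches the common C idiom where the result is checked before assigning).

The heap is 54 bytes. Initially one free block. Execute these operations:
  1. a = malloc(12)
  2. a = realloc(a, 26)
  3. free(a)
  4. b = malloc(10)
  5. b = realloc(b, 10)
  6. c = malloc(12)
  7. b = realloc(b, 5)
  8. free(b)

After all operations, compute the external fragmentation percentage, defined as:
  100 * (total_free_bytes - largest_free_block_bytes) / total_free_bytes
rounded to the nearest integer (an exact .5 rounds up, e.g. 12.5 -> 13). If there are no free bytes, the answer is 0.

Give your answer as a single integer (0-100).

Op 1: a = malloc(12) -> a = 0; heap: [0-11 ALLOC][12-53 FREE]
Op 2: a = realloc(a, 26) -> a = 0; heap: [0-25 ALLOC][26-53 FREE]
Op 3: free(a) -> (freed a); heap: [0-53 FREE]
Op 4: b = malloc(10) -> b = 0; heap: [0-9 ALLOC][10-53 FREE]
Op 5: b = realloc(b, 10) -> b = 0; heap: [0-9 ALLOC][10-53 FREE]
Op 6: c = malloc(12) -> c = 10; heap: [0-9 ALLOC][10-21 ALLOC][22-53 FREE]
Op 7: b = realloc(b, 5) -> b = 0; heap: [0-4 ALLOC][5-9 FREE][10-21 ALLOC][22-53 FREE]
Op 8: free(b) -> (freed b); heap: [0-9 FREE][10-21 ALLOC][22-53 FREE]
Free blocks: [10 32] total_free=42 largest=32 -> 100*(42-32)/42 = 1000/42 ≈ 23.810 -> rounds to 24

Answer: 24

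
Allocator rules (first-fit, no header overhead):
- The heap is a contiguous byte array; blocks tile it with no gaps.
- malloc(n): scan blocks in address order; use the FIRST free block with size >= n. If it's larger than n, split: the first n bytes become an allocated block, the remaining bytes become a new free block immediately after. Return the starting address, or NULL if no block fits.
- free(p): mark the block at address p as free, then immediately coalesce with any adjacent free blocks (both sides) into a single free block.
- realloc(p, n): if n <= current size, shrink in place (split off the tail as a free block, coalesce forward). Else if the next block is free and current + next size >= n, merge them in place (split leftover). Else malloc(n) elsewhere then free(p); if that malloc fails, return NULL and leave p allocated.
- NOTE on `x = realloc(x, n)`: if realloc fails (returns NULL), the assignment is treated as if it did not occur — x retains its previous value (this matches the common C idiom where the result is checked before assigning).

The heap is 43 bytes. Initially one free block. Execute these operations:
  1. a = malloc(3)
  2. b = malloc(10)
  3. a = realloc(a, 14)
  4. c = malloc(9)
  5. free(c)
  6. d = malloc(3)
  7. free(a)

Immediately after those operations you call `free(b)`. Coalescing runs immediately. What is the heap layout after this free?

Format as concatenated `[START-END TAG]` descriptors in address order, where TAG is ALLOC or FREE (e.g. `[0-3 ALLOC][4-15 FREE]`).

Op 1: a = malloc(3) -> a = 0; heap: [0-2 ALLOC][3-42 FREE]
Op 2: b = malloc(10) -> b = 3; heap: [0-2 ALLOC][3-12 ALLOC][13-42 FREE]
Op 3: a = realloc(a, 14) -> a = 13; heap: [0-2 FREE][3-12 ALLOC][13-26 ALLOC][27-42 FREE]
Op 4: c = malloc(9) -> c = 27; heap: [0-2 FREE][3-12 ALLOC][13-26 ALLOC][27-35 ALLOC][36-42 FREE]
Op 5: free(c) -> (freed c); heap: [0-2 FREE][3-12 ALLOC][13-26 ALLOC][27-42 FREE]
Op 6: d = malloc(3) -> d = 0; heap: [0-2 ALLOC][3-12 ALLOC][13-26 ALLOC][27-42 FREE]
Op 7: free(a) -> (freed a); heap: [0-2 ALLOC][3-12 ALLOC][13-42 FREE]
free(b): b = 3 -> block [3-12 ALLOC]; mark free, coalesce with adjacent free neighbors -> [0-2 ALLOC][3-42 FREE]

Answer: [0-2 ALLOC][3-42 FREE]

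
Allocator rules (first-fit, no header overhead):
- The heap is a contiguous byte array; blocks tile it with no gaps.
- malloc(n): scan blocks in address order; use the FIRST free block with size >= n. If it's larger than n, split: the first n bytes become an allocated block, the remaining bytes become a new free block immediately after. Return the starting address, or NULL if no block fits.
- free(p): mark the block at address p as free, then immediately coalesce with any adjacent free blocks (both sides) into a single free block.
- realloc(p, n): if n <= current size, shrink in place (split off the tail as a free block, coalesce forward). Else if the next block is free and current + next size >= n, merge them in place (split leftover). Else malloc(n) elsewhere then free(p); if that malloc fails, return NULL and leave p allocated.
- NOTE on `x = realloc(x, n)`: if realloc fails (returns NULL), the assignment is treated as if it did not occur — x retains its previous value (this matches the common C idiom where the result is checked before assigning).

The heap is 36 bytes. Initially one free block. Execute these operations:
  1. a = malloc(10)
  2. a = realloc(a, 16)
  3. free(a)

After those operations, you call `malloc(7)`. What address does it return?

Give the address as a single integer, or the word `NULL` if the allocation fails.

Answer: 0

Derivation:
Op 1: a = malloc(10) -> a = 0; heap: [0-9 ALLOC][10-35 FREE]
Op 2: a = realloc(a, 16) -> a = 0; heap: [0-15 ALLOC][16-35 FREE]
Op 3: free(a) -> (freed a); heap: [0-35 FREE]
malloc(7): first-fit scan over [0-35 FREE] -> 0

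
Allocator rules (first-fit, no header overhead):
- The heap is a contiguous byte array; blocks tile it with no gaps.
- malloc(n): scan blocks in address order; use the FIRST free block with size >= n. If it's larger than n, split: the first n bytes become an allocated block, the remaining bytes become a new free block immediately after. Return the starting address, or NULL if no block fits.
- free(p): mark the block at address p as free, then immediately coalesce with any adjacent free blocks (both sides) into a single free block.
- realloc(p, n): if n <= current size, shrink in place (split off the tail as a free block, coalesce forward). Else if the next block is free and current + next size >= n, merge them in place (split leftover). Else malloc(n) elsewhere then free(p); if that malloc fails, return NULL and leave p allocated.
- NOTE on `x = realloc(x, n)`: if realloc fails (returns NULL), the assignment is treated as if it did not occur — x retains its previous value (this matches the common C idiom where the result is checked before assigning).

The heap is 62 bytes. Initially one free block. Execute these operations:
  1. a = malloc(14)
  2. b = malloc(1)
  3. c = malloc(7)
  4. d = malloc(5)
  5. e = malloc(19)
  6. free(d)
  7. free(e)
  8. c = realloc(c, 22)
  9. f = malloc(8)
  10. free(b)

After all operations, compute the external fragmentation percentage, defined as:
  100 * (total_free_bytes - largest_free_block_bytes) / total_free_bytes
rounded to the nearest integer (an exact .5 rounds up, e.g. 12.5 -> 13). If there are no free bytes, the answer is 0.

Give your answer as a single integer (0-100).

Op 1: a = malloc(14) -> a = 0; heap: [0-13 ALLOC][14-61 FREE]
Op 2: b = malloc(1) -> b = 14; heap: [0-13 ALLOC][14-14 ALLOC][15-61 FREE]
Op 3: c = malloc(7) -> c = 15; heap: [0-13 ALLOC][14-14 ALLOC][15-21 ALLOC][22-61 FREE]
Op 4: d = malloc(5) -> d = 22; heap: [0-13 ALLOC][14-14 ALLOC][15-21 ALLOC][22-26 ALLOC][27-61 FREE]
Op 5: e = malloc(19) -> e = 27; heap: [0-13 ALLOC][14-14 ALLOC][15-21 ALLOC][22-26 ALLOC][27-45 ALLOC][46-61 FREE]
Op 6: free(d) -> (freed d); heap: [0-13 ALLOC][14-14 ALLOC][15-21 ALLOC][22-26 FREE][27-45 ALLOC][46-61 FREE]
Op 7: free(e) -> (freed e); heap: [0-13 ALLOC][14-14 ALLOC][15-21 ALLOC][22-61 FREE]
Op 8: c = realloc(c, 22) -> c = 15; heap: [0-13 ALLOC][14-14 ALLOC][15-36 ALLOC][37-61 FREE]
Op 9: f = malloc(8) -> f = 37; heap: [0-13 ALLOC][14-14 ALLOC][15-36 ALLOC][37-44 ALLOC][45-61 FREE]
Op 10: free(b) -> (freed b); heap: [0-13 ALLOC][14-14 FREE][15-36 ALLOC][37-44 ALLOC][45-61 FREE]
Free blocks: [1 17] total_free=18 largest=17 -> 100*(18-17)/18 = 100/18 ≈ 5.556 -> rounds to 6

Answer: 6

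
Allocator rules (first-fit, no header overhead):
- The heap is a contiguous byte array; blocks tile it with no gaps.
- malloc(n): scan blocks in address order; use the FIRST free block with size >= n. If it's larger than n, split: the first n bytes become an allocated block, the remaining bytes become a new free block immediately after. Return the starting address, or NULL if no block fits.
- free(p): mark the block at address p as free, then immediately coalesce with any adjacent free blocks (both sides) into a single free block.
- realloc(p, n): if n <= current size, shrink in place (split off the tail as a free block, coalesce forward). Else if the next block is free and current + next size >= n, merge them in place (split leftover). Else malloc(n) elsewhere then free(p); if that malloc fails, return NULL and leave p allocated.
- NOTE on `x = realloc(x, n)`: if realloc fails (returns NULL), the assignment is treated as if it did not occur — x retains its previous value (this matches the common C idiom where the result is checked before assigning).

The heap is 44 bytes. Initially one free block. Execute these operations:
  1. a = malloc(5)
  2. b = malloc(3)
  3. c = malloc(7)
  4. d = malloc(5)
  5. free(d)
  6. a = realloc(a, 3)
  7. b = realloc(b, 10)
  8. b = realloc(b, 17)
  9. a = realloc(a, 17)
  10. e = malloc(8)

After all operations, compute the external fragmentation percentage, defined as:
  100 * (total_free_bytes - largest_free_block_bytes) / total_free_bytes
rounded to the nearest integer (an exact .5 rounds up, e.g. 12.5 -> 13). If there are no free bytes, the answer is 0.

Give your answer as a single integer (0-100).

Answer: 44

Derivation:
Op 1: a = malloc(5) -> a = 0; heap: [0-4 ALLOC][5-43 FREE]
Op 2: b = malloc(3) -> b = 5; heap: [0-4 ALLOC][5-7 ALLOC][8-43 FREE]
Op 3: c = malloc(7) -> c = 8; heap: [0-4 ALLOC][5-7 ALLOC][8-14 ALLOC][15-43 FREE]
Op 4: d = malloc(5) -> d = 15; heap: [0-4 ALLOC][5-7 ALLOC][8-14 ALLOC][15-19 ALLOC][20-43 FREE]
Op 5: free(d) -> (freed d); heap: [0-4 ALLOC][5-7 ALLOC][8-14 ALLOC][15-43 FREE]
Op 6: a = realloc(a, 3) -> a = 0; heap: [0-2 ALLOC][3-4 FREE][5-7 ALLOC][8-14 ALLOC][15-43 FREE]
Op 7: b = realloc(b, 10) -> b = 15; heap: [0-2 ALLOC][3-7 FREE][8-14 ALLOC][15-24 ALLOC][25-43 FREE]
Op 8: b = realloc(b, 17) -> b = 15; heap: [0-2 ALLOC][3-7 FREE][8-14 ALLOC][15-31 ALLOC][32-43 FREE]
Op 9: a = realloc(a, 17) -> NULL (a unchanged); heap: [0-2 ALLOC][3-7 FREE][8-14 ALLOC][15-31 ALLOC][32-43 FREE]
Op 10: e = malloc(8) -> e = 32; heap: [0-2 ALLOC][3-7 FREE][8-14 ALLOC][15-31 ALLOC][32-39 ALLOC][40-43 FREE]
Free blocks: [5 4] total_free=9 largest=5 -> 100*(9-5)/9 = 400/9 ≈ 44.444 -> rounds to 44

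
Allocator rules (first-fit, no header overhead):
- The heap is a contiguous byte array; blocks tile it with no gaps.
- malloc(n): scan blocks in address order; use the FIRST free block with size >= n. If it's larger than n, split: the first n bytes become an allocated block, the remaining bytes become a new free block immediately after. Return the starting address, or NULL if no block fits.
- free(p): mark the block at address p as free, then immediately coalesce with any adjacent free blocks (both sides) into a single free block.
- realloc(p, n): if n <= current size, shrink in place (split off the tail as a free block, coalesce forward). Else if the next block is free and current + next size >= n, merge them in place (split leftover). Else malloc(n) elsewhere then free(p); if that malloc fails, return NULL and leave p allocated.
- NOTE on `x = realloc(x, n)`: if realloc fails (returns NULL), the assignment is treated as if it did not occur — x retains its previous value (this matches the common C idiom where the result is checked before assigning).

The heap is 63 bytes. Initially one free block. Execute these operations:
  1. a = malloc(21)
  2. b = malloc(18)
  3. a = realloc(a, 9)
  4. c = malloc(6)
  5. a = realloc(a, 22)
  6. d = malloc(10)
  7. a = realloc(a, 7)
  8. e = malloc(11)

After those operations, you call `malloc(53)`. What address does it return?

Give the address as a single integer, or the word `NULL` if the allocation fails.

Op 1: a = malloc(21) -> a = 0; heap: [0-20 ALLOC][21-62 FREE]
Op 2: b = malloc(18) -> b = 21; heap: [0-20 ALLOC][21-38 ALLOC][39-62 FREE]
Op 3: a = realloc(a, 9) -> a = 0; heap: [0-8 ALLOC][9-20 FREE][21-38 ALLOC][39-62 FREE]
Op 4: c = malloc(6) -> c = 9; heap: [0-8 ALLOC][9-14 ALLOC][15-20 FREE][21-38 ALLOC][39-62 FREE]
Op 5: a = realloc(a, 22) -> a = 39; heap: [0-8 FREE][9-14 ALLOC][15-20 FREE][21-38 ALLOC][39-60 ALLOC][61-62 FREE]
Op 6: d = malloc(10) -> d = NULL; heap: [0-8 FREE][9-14 ALLOC][15-20 FREE][21-38 ALLOC][39-60 ALLOC][61-62 FREE]
Op 7: a = realloc(a, 7) -> a = 39; heap: [0-8 FREE][9-14 ALLOC][15-20 FREE][21-38 ALLOC][39-45 ALLOC][46-62 FREE]
Op 8: e = malloc(11) -> e = 46; heap: [0-8 FREE][9-14 ALLOC][15-20 FREE][21-38 ALLOC][39-45 ALLOC][46-56 ALLOC][57-62 FREE]
malloc(53): first-fit scan over [0-8 FREE][9-14 ALLOC][15-20 FREE][21-38 ALLOC][39-45 ALLOC][46-56 ALLOC][57-62 FREE] -> NULL

Answer: NULL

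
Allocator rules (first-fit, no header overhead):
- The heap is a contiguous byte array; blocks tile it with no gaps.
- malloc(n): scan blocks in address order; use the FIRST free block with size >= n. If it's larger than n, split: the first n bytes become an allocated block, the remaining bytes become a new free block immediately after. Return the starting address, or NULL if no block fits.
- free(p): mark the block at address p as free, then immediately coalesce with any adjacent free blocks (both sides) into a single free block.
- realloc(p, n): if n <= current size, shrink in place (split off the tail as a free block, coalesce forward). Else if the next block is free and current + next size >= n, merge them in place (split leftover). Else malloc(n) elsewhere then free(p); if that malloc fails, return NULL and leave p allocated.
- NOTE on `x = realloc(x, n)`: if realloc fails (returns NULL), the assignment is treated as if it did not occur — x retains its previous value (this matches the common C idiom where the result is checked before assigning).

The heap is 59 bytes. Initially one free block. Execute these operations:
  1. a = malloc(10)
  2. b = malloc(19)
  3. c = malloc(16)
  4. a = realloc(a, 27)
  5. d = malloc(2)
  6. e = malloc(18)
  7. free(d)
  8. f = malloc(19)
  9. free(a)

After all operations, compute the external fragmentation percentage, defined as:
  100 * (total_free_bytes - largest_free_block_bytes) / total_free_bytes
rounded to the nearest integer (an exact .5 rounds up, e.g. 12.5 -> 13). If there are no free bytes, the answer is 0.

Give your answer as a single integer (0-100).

Answer: 42

Derivation:
Op 1: a = malloc(10) -> a = 0; heap: [0-9 ALLOC][10-58 FREE]
Op 2: b = malloc(19) -> b = 10; heap: [0-9 ALLOC][10-28 ALLOC][29-58 FREE]
Op 3: c = malloc(16) -> c = 29; heap: [0-9 ALLOC][10-28 ALLOC][29-44 ALLOC][45-58 FREE]
Op 4: a = realloc(a, 27) -> NULL (a unchanged); heap: [0-9 ALLOC][10-28 ALLOC][29-44 ALLOC][45-58 FREE]
Op 5: d = malloc(2) -> d = 45; heap: [0-9 ALLOC][10-28 ALLOC][29-44 ALLOC][45-46 ALLOC][47-58 FREE]
Op 6: e = malloc(18) -> e = NULL; heap: [0-9 ALLOC][10-28 ALLOC][29-44 ALLOC][45-46 ALLOC][47-58 FREE]
Op 7: free(d) -> (freed d); heap: [0-9 ALLOC][10-28 ALLOC][29-44 ALLOC][45-58 FREE]
Op 8: f = malloc(19) -> f = NULL; heap: [0-9 ALLOC][10-28 ALLOC][29-44 ALLOC][45-58 FREE]
Op 9: free(a) -> (freed a); heap: [0-9 FREE][10-28 ALLOC][29-44 ALLOC][45-58 FREE]
Free blocks: [10 14] total_free=24 largest=14 -> 100*(24-14)/24 = 1000/24 ≈ 41.667 -> rounds to 42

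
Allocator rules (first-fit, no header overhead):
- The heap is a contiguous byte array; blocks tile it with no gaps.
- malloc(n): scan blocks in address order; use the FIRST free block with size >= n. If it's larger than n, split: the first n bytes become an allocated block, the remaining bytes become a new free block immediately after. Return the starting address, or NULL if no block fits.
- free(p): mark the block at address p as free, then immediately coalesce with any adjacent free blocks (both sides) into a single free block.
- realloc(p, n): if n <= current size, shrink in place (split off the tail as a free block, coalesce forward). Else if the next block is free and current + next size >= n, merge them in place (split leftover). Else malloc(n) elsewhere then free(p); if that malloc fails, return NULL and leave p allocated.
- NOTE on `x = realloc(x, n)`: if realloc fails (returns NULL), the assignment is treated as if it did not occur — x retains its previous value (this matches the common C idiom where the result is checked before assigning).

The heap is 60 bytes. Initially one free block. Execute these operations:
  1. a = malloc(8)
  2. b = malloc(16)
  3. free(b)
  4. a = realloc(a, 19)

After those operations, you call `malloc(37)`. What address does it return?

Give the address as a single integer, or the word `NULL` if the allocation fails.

Op 1: a = malloc(8) -> a = 0; heap: [0-7 ALLOC][8-59 FREE]
Op 2: b = malloc(16) -> b = 8; heap: [0-7 ALLOC][8-23 ALLOC][24-59 FREE]
Op 3: free(b) -> (freed b); heap: [0-7 ALLOC][8-59 FREE]
Op 4: a = realloc(a, 19) -> a = 0; heap: [0-18 ALLOC][19-59 FREE]
malloc(37): first-fit scan over [0-18 ALLOC][19-59 FREE] -> 19

Answer: 19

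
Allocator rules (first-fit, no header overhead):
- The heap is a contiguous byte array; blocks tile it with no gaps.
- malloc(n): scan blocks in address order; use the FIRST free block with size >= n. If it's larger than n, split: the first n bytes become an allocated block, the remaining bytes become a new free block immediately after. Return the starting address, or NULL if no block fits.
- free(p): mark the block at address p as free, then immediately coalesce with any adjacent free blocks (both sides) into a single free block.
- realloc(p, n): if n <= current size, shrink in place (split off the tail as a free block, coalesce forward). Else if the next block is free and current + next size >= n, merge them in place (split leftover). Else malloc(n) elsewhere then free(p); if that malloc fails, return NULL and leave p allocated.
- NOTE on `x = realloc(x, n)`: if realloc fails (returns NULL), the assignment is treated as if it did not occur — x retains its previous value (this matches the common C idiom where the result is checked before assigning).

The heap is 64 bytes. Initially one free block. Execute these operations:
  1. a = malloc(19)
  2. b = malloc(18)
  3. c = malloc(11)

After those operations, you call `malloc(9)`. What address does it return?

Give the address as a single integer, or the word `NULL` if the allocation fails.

Answer: 48

Derivation:
Op 1: a = malloc(19) -> a = 0; heap: [0-18 ALLOC][19-63 FREE]
Op 2: b = malloc(18) -> b = 19; heap: [0-18 ALLOC][19-36 ALLOC][37-63 FREE]
Op 3: c = malloc(11) -> c = 37; heap: [0-18 ALLOC][19-36 ALLOC][37-47 ALLOC][48-63 FREE]
malloc(9): first-fit scan over [0-18 ALLOC][19-36 ALLOC][37-47 ALLOC][48-63 FREE] -> 48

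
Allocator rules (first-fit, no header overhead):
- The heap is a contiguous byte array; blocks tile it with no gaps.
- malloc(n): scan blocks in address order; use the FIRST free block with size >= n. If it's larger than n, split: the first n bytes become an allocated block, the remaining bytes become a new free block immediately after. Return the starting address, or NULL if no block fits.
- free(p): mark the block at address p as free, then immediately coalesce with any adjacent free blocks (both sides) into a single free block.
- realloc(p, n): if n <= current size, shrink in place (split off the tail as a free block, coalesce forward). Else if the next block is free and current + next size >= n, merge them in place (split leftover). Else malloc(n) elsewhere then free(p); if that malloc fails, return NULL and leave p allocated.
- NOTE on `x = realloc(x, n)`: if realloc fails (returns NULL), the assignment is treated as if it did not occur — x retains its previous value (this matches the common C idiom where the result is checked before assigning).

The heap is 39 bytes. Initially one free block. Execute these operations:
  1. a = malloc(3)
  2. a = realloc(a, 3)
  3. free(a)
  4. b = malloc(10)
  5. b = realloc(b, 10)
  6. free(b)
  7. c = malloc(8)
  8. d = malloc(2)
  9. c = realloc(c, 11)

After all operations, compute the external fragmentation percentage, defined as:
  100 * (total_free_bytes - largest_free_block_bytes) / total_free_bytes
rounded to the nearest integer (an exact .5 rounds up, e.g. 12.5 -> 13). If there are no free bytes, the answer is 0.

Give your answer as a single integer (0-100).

Op 1: a = malloc(3) -> a = 0; heap: [0-2 ALLOC][3-38 FREE]
Op 2: a = realloc(a, 3) -> a = 0; heap: [0-2 ALLOC][3-38 FREE]
Op 3: free(a) -> (freed a); heap: [0-38 FREE]
Op 4: b = malloc(10) -> b = 0; heap: [0-9 ALLOC][10-38 FREE]
Op 5: b = realloc(b, 10) -> b = 0; heap: [0-9 ALLOC][10-38 FREE]
Op 6: free(b) -> (freed b); heap: [0-38 FREE]
Op 7: c = malloc(8) -> c = 0; heap: [0-7 ALLOC][8-38 FREE]
Op 8: d = malloc(2) -> d = 8; heap: [0-7 ALLOC][8-9 ALLOC][10-38 FREE]
Op 9: c = realloc(c, 11) -> c = 10; heap: [0-7 FREE][8-9 ALLOC][10-20 ALLOC][21-38 FREE]
Free blocks: [8 18] total_free=26 largest=18 -> 100*(26-18)/26 = 800/26 ≈ 30.769 -> rounds to 31

Answer: 31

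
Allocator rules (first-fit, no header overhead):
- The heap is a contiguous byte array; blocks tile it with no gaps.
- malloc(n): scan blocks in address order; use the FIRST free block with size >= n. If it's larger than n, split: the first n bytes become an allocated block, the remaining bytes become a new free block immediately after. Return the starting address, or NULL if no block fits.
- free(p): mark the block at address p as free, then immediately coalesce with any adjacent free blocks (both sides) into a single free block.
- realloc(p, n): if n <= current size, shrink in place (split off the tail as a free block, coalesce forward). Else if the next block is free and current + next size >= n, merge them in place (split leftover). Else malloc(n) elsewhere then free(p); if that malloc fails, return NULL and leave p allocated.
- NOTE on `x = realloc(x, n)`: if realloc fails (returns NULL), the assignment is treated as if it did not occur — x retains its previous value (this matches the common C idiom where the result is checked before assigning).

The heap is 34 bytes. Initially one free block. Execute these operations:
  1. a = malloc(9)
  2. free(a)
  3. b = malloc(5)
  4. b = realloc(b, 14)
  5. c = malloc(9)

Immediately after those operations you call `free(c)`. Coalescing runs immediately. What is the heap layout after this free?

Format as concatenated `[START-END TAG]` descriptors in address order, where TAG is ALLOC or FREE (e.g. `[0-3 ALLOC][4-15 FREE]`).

Op 1: a = malloc(9) -> a = 0; heap: [0-8 ALLOC][9-33 FREE]
Op 2: free(a) -> (freed a); heap: [0-33 FREE]
Op 3: b = malloc(5) -> b = 0; heap: [0-4 ALLOC][5-33 FREE]
Op 4: b = realloc(b, 14) -> b = 0; heap: [0-13 ALLOC][14-33 FREE]
Op 5: c = malloc(9) -> c = 14; heap: [0-13 ALLOC][14-22 ALLOC][23-33 FREE]
free(c): c = 14 -> block [14-22 ALLOC]; mark free, coalesce with adjacent free neighbors -> [0-13 ALLOC][14-33 FREE]

Answer: [0-13 ALLOC][14-33 FREE]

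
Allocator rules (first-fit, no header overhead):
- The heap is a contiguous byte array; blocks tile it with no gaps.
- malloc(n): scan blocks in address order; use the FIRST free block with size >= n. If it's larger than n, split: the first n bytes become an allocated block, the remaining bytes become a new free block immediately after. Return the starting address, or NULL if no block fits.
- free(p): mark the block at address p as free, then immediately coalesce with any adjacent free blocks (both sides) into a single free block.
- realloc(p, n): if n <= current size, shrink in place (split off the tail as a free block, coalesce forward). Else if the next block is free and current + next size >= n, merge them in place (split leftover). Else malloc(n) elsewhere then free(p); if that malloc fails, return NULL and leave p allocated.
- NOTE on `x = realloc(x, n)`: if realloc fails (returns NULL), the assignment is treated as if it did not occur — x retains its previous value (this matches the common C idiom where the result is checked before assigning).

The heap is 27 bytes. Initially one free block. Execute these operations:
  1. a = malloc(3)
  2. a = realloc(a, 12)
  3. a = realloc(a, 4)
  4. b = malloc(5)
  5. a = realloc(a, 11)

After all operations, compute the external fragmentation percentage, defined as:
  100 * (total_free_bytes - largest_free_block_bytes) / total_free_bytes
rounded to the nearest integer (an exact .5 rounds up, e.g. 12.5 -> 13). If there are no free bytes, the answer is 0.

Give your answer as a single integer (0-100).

Op 1: a = malloc(3) -> a = 0; heap: [0-2 ALLOC][3-26 FREE]
Op 2: a = realloc(a, 12) -> a = 0; heap: [0-11 ALLOC][12-26 FREE]
Op 3: a = realloc(a, 4) -> a = 0; heap: [0-3 ALLOC][4-26 FREE]
Op 4: b = malloc(5) -> b = 4; heap: [0-3 ALLOC][4-8 ALLOC][9-26 FREE]
Op 5: a = realloc(a, 11) -> a = 9; heap: [0-3 FREE][4-8 ALLOC][9-19 ALLOC][20-26 FREE]
Free blocks: [4 7] total_free=11 largest=7 -> 100*(11-7)/11 = 400/11 ≈ 36.364 -> rounds to 36

Answer: 36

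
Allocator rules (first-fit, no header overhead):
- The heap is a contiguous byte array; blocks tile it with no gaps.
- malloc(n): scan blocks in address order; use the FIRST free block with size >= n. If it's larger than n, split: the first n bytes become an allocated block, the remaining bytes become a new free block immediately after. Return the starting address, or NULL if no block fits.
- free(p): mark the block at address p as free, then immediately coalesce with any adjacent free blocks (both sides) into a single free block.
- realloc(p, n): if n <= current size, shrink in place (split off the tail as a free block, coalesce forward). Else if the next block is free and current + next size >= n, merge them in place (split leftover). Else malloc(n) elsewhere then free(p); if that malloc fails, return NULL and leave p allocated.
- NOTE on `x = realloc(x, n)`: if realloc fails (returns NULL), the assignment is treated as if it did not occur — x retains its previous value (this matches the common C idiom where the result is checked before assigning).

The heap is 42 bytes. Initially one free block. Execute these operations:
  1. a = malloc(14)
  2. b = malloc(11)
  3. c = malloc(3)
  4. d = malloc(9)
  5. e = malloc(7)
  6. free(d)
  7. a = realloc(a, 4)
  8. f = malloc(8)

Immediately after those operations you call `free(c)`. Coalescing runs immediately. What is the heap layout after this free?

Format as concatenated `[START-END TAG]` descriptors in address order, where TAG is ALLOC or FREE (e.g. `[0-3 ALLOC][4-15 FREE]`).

Answer: [0-3 ALLOC][4-11 ALLOC][12-13 FREE][14-24 ALLOC][25-41 FREE]

Derivation:
Op 1: a = malloc(14) -> a = 0; heap: [0-13 ALLOC][14-41 FREE]
Op 2: b = malloc(11) -> b = 14; heap: [0-13 ALLOC][14-24 ALLOC][25-41 FREE]
Op 3: c = malloc(3) -> c = 25; heap: [0-13 ALLOC][14-24 ALLOC][25-27 ALLOC][28-41 FREE]
Op 4: d = malloc(9) -> d = 28; heap: [0-13 ALLOC][14-24 ALLOC][25-27 ALLOC][28-36 ALLOC][37-41 FREE]
Op 5: e = malloc(7) -> e = NULL; heap: [0-13 ALLOC][14-24 ALLOC][25-27 ALLOC][28-36 ALLOC][37-41 FREE]
Op 6: free(d) -> (freed d); heap: [0-13 ALLOC][14-24 ALLOC][25-27 ALLOC][28-41 FREE]
Op 7: a = realloc(a, 4) -> a = 0; heap: [0-3 ALLOC][4-13 FREE][14-24 ALLOC][25-27 ALLOC][28-41 FREE]
Op 8: f = malloc(8) -> f = 4; heap: [0-3 ALLOC][4-11 ALLOC][12-13 FREE][14-24 ALLOC][25-27 ALLOC][28-41 FREE]
free(c): c = 25 -> block [25-27 ALLOC]; mark free, coalesce with adjacent free neighbors -> [0-3 ALLOC][4-11 ALLOC][12-13 FREE][14-24 ALLOC][25-41 FREE]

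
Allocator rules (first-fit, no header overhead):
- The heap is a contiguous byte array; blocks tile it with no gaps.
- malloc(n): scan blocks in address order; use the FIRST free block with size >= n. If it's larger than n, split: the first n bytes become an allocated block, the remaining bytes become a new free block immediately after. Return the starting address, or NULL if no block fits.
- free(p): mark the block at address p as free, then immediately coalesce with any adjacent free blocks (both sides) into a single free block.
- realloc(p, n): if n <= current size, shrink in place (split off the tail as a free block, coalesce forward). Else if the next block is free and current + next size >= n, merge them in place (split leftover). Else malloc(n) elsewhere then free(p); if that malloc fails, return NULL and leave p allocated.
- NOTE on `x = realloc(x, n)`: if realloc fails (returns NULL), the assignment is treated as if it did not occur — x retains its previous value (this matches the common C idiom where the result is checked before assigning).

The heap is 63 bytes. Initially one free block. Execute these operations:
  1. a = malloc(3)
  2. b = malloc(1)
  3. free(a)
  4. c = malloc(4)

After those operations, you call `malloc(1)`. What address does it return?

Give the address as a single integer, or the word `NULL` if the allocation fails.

Op 1: a = malloc(3) -> a = 0; heap: [0-2 ALLOC][3-62 FREE]
Op 2: b = malloc(1) -> b = 3; heap: [0-2 ALLOC][3-3 ALLOC][4-62 FREE]
Op 3: free(a) -> (freed a); heap: [0-2 FREE][3-3 ALLOC][4-62 FREE]
Op 4: c = malloc(4) -> c = 4; heap: [0-2 FREE][3-3 ALLOC][4-7 ALLOC][8-62 FREE]
malloc(1): first-fit scan over [0-2 FREE][3-3 ALLOC][4-7 ALLOC][8-62 FREE] -> 0

Answer: 0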